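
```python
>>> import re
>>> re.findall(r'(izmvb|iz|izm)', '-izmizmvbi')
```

['iz', 'izmvb']

The regex engine tests alternatives in the order written; an earlier branch that matches wins even if a later one would match more.
Matches: at [1:3] match 'iz', group 1 = 'iz'; at [4:9] match 'izmvb', group 1 = 'izmvb'.
With a single group, `findall` returns only what that group captured — 2 items.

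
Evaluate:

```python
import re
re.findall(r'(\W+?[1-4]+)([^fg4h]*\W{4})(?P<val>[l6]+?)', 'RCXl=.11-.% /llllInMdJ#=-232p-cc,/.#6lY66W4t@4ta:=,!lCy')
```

Because the quantifier is non-greedy, it stops expanding at the earliest point where the rest of the pattern can succeed.
3 groups means each result is a tuple of 3 captured strings — 2 here.

[('=.11', '-.% /llllInMdJ#=-232p-cc,/.#', '6'), ('@4', 'ta:=,!', 'l')]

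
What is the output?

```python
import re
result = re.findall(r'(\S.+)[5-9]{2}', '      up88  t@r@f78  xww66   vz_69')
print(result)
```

['up88  t@r@f78  xww66   vz_']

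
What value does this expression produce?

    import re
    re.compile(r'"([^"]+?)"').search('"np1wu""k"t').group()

The match spans [0:7] → '"np1wu"'.

'"np1wu"'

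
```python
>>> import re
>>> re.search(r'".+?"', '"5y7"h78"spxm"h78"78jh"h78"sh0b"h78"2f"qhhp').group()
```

'"5y7"'

The `?` after the quantifier makes it lazy — it takes as little as possible before letting the rest of the pattern try.
Unlike `match`, `search` isn't anchored — it looks for the pattern anywhere in the string.
The match spans [0:5] → '"5y7"'.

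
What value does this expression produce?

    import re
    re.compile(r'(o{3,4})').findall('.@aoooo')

Pattern: 3 to 4 of a literal 'o' (captured).
Walking the string: at [3:7] match 'oooo', group 1 = 'oooo'.
One capturing group, so `findall` returns just the captured substring from the one match — 1 in all.

['oooo']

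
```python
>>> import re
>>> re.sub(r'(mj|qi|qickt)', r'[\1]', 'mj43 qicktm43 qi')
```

'[mj]43 [qi]cktm43 [qi]'

Alternation tries branches left to right and keeps the first one that lets the overall match succeed at that position.
Matches: at [0:2] → 'mj'; at [5:7] → 'qi'; at [14:16] → 'qi'.
Each match is replaced using the text its own group 1 captured.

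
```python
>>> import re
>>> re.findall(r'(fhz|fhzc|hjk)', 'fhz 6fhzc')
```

`|` is ordered: at each position the engine commits to the first alternative that works.
Scanning left to right: at [0:3] match 'fhz', group 1 = 'fhz'; at [5:8] match 'fhz', group 1 = 'fhz'.
Because there's exactly one group, `findall` drops the full match and keeps group 1 from each hit.

['fhz', 'fhz']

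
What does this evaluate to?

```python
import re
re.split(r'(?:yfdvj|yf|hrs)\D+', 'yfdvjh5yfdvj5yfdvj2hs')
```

['', '5', '5', '2hs']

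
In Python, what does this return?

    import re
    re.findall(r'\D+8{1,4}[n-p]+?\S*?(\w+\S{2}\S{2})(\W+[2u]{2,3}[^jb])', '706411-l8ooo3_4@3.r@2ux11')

[('oo3_4@3.r', '@2ux')]

A non-greedy quantifier consumes as few characters as it can — just enough that the remainder of the pattern still matches from where it stops; whatever follows it matches normally.
`findall` packs the 2 group values into a tuple for every match.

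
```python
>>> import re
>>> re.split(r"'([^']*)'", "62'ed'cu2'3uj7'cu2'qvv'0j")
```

['62', 'ed', 'cu2', '3uj7', 'cu2', 'qvv', '0j']

Because the pattern has a capturing group, `split` also inserts each captured text between the pieces.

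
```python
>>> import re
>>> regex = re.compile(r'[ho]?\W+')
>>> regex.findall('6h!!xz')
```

This matches optionally one of [ho]; then one or more of a non-word character.
Matches: at [1:4] → 'h!!'.
`findall` yields the raw match text (1 of them) because the pattern has no groups.

['h!!']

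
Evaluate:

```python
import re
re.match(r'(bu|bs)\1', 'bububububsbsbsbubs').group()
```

'bubu'

With `match`, the pattern is implicitly anchored at the beginning.
The match spans [0:4] → 'bubu'.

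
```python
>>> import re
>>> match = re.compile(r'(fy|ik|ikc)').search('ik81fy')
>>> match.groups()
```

('ik',)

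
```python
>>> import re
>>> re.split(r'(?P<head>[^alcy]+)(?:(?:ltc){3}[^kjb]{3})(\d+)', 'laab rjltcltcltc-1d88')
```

['laa', 'b rj', '88', '']

This matches one or more of any character except [alcy] (captured as 'head'); then the literal 'ltc' repeated 3 times, then exactly 3 of any character except [kjb] (non-capturing group); then one or more of a digit (captured).
Matches to split on: at [3:21] → 'b rjltcltcltc-1d88'.
`re.split` interleaves the captured-group text with the surrounding fragments.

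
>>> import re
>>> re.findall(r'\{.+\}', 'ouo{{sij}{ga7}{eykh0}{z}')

['{{sij}{ga7}{eykh0}{z}']

With no groups in the pattern, `findall` gives back each whole match — 1 here.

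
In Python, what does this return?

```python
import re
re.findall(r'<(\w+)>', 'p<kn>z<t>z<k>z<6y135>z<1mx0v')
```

['kn', 't', 'k', '6y135']

Matches: at [1:5] match '<kn>', group 1 = 'kn'; at [6:9] match '<t>', group 1 = 't'; at [10:13] match '<k>', group 1 = 'k'; at [14:21] match '<6y135>', group 1 = '6y135'.
With a single group, `findall` returns only what that group captured — 4 items.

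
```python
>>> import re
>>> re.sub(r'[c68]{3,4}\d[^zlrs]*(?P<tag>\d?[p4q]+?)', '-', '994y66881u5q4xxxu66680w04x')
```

'994y-x'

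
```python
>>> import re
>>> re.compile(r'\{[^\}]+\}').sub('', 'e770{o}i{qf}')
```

'e770i'

Every occurrence is swapped for ''.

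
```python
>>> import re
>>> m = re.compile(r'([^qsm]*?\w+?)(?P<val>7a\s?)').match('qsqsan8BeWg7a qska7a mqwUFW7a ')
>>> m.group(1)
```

'qsqsan8BeWg'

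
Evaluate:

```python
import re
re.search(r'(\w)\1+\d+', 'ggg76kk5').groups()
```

The match spans [0:5] → 'ggg76'.
Captured: group 1 = 'g'.

('g',)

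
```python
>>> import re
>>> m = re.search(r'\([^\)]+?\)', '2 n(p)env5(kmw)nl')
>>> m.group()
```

The match spans [3:6] → '(p)'.

'(p)'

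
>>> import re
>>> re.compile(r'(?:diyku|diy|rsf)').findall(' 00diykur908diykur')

Branches in `(...|...)` are attempted left-to-right; the first branch that allows the whole pattern to succeed is taken.
Scanning left to right: at [3:8] → 'diyku'; at [12:17] → 'diyku'.
Since nothing is captured, `findall` lists the 2 matched substrings directly.

['diyku', 'diyku']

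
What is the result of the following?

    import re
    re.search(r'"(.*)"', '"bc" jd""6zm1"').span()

(0, 14)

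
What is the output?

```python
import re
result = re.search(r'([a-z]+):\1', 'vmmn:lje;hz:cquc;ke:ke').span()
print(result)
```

(17, 22)

The backreference `\1` re-matches whatever the first group consumed, character for character.
`re.search` tries every starting position until one works.
The match spans [17:22] → 'ke:ke'.
Captured: group 1 = 'ke'.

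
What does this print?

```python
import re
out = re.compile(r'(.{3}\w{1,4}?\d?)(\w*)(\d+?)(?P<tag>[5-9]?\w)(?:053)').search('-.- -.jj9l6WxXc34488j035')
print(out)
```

None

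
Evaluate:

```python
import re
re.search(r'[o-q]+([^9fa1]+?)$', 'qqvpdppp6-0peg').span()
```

(0, 14)

Pattern: one or more of a character in [o-q]; then one or more of any character except [9fa1] (lazy) (captured); then anchored at the end.
`re.search` scans for the first position where the pattern succeeds.
The match spans [0:14] → 'qqvpdppp6-0peg'.
Captured: group 1 = 'vpdppp6-0peg'.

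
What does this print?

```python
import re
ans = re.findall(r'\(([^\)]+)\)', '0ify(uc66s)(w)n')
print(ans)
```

['uc66s', 'w']

Scanning left to right: at [4:11] match '(uc66s)', group 1 = 'uc66s'; at [11:14] match '(w)', group 1 = 'w'.
One capturing group, so `findall` returns just the captured substring from each match — 2 in all.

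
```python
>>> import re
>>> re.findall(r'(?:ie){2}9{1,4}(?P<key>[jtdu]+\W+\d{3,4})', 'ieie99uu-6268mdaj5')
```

Pattern: the literal 'ie' repeated 2 times, then 1 to 4 of the literal '9'; then one or more of one of [jtdu], then one or more of a non-word character, then 3 to 4 of a digit (captured as 'key').
`findall` collects group 1 from the one match (1 total).

['uu-6268']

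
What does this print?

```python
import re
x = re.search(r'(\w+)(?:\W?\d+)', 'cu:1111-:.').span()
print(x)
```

The pattern matches one or more of a word character (captured); then optionally a non-word character, then one or more of a digit (non-capturing group).
`re.search` scans for the first position where the pattern succeeds.
The match spans [0:7] → 'cu:1111'.
Captured: group 1 = 'cu'.

(0, 7)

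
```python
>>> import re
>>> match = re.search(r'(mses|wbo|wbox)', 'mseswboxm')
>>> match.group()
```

`re.search` tries every starting position until one works.
The match spans [0:4] → 'mses'.
Captured: group 1 = 'mses'.

'mses'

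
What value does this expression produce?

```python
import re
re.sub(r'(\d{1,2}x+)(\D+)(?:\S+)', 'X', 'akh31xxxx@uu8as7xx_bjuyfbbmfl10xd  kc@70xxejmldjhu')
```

'akhX  kc@X'

Every occurrence is swapped for 'X'.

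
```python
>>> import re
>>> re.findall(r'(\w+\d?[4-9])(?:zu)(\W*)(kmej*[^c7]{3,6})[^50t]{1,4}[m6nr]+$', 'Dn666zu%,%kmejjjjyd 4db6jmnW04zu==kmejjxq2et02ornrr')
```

[('4db6jmnW04', '==', 'kmejjxq2et0')]

The pattern matches one or more of a word character, then optionally a digit, then a character in [4-9] (captured); then the literal 'z', then the literal 'u' (non-capturing group); then zero or more of a non-word character (captured); then the literal 'kme', then zero or more of the literal 'j', then 3 to 6 of any character except [c7] (captured); then 1 to 4 of any character except [50t], then one or more of one of [m6nr]; then anchored at the end.
Matches: at [20:51] match '4db6jmnW04zu==kmejjxq2et02ornrr', groups = ('4db6jmnW04', '==', 'kmejjxq2et0').
With 3 capturing groups, `findall` returns a 3-tuple per match.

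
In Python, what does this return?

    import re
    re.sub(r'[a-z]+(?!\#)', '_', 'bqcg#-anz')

The negative lookaround is zero-width — it rules out positions where the adjacent text would match, without consuming anything.
Matches: at [0:3] → 'bqc'; at [6:9] → 'anz'.
`sub` substitutes '_' at each match site.

'_g#-_'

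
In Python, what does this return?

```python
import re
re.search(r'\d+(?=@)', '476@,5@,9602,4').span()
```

(0, 3)

The lookaround is zero-width — it requires the adjacent text to match without consuming it, so the asserted text isn't part of the match.
`search` walks the string left to right and returns the first match it finds.
The match spans [0:3] → '476'.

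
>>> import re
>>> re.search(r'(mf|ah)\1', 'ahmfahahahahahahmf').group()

'ahah'

After group 1 captures some text, `\1` only succeeds where that same text appears again.
The match spans [4:8] → 'ahah'.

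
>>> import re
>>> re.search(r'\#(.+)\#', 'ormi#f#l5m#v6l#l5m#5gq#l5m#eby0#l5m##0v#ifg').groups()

`search` walks the string left to right and returns the first match it finds.
The match spans [4:40] → '#f#l5m#v6l#l5m#5gq#l5m#eby0#l5m##0v#'.
Captured: group 1 = 'f#l5m#v6l#l5m#5gq#l5m#eby0#l5m##0v'.

('f#l5m#v6l#l5m#5gq#l5m#eby0#l5m##0v',)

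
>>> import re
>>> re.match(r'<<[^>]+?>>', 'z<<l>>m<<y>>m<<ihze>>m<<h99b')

`match` is anchored at position 0; if the pattern doesn't fit there, it returns None.
Here the pattern fails at index 0, so the call returns None.

None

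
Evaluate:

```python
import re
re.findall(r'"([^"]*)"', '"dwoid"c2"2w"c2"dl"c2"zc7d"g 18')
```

['dwoid', '2w', 'dl', 'zc7d']

One capturing group, so `findall` returns just the captured substring from each match — 4 in all.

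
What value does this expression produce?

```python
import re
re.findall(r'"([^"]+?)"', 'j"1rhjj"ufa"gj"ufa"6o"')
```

['1rhjj', 'gj', '6o']

Walking the string: at [1:8] match '"1rhjj"', group 1 = '1rhjj'; at [11:15] match '"gj"', group 1 = 'gj'; at [18:22] match '"6o"', group 1 = '6o'.
`findall` collects group 1 from each match (3 total).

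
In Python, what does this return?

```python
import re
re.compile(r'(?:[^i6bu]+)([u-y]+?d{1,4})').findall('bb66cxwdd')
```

The pattern matches one or more of any character except [i6bu] (non-capturing group); then one or more of a character in [u-y] (lazy), then 1 to 4 of the literal 'd' (captured).
Matches: at [4:9] match 'cxwdd', group 1 = 'wdd'.
Because there's exactly one group, `findall` drops the full match and keeps group 1 from the one hit.

['wdd']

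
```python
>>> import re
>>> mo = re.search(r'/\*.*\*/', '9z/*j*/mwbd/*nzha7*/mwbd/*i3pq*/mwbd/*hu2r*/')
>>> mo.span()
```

(2, 44)

The match spans [2:44] → '/*j*/mwbd/*nzha7*/mwbd/*i3pq*/mwbd/*hu2r*/'.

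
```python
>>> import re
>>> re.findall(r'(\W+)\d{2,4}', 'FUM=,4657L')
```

Because there's exactly one group, `findall` drops the full match and keeps group 1 from the one hit.

['=,']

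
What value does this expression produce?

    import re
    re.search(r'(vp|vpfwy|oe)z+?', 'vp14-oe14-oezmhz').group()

The match spans [10:13] → 'oez'.

'oez'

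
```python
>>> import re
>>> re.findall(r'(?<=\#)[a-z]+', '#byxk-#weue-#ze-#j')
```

['byxk', 'weue', 'ze', 'j']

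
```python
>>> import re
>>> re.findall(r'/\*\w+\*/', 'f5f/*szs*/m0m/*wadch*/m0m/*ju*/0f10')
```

['/*szs*/', '/*wadch*/', '/*ju*/']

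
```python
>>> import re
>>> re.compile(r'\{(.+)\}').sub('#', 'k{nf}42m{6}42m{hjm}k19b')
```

'k#k19b'

Every occurrence is swapped for '#'.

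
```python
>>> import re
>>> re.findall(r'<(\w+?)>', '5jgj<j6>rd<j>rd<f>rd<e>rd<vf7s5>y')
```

['j6', 'j', 'f', 'e', 'vf7s5']

One capturing group, so `findall` returns just the captured substring from each match — 5 in all.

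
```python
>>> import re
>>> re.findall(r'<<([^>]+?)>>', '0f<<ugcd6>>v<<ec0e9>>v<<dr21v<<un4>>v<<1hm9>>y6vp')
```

['ugcd6', 'ec0e9', 'dr21v<<un4', '1hm9']

Matches: at [2:11] match '<<ugcd6>>', group 1 = 'ugcd6'; at [12:21] match '<<ec0e9>>', group 1 = 'ec0e9'; at [22:36] match '<<dr21v<<un4>>', group 1 = 'dr21v<<un4'; at [37:45] match '<<1hm9>>', group 1 = '1hm9'.
With a single group, `findall` returns only what that group captured — 4 items.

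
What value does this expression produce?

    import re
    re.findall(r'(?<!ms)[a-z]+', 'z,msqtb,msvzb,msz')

['z', 'msqtb', 'msvzb', 'msz']

The negative lookaround is zero-width — it rules out positions where the adjacent text would match, without consuming anything.
Scanning left to right: at [0:1] → 'z'; at [2:7] → 'msqtb'; at [8:13] → 'msvzb'; at [14:17] → 'msz'.
No capturing groups, so `findall` returns the 4 full match strings.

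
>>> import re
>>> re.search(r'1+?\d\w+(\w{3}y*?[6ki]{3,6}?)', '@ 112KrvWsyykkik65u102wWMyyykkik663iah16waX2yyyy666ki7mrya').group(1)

'y666ki'

This matches one or more of a literal '1' (lazy), then a digit, then one or more of a word character; then exactly 3 of a word character, then zero or more of a literal 'y' (lazy), then 3 to 6 of one of [6ki] (lazy) (captured).
Unlike `match`, `search` isn't anchored — it looks for the pattern anywhere in the string.
The match spans [2:53] → '112KrvWsyykkik65u102wWMyyykkik663iah16waX2yyyy666ki'.
Captured: group 1 = 'y666ki'.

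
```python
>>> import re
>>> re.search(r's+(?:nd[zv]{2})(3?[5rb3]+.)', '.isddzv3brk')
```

None

The pattern matches one or more of a literal 's'; then a literal 'n', then a literal 'd', then exactly 2 of one of [zv] (non-capturing group); then optionally the literal '3', then one or more of one of [5rb3], then any character (captured).
`re.search` tries every starting position until one works.
Here no position works, so the call returns None.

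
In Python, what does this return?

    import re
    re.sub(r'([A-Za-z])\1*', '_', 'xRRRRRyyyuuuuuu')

'____'

The backreference `\1` re-matches whatever the first group consumed, character for character.
Matches: at [0:1] → 'x'; at [1:6] → 'RRRRR'; at [6:9] → 'yyy'; at [9:15] → 'uuuuuu'.
Each match is replaced by '_'.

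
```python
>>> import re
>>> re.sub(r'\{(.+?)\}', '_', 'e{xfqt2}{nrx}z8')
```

Each match is replaced by '_'.

'e__z8'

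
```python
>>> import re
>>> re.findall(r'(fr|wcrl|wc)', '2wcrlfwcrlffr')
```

['wcrl', 'wcrl', 'fr']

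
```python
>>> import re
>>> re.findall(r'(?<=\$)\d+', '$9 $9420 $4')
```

['9', '9420', '4']

The lookaround is zero-width — it requires the adjacent text to match without consuming it, so the asserted text isn't part of the match.
Walking the string: at [1:2] → '9'; at [4:8] → '9420'; at [10:11] → '4'.
With no groups in the pattern, `findall` gives back each whole match — 3 here.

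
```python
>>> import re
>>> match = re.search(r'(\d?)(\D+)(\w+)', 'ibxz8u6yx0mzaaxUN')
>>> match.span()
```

This matches optionally a digit (captured); then one or more of a non-digit (captured); then one or more of a word character (captured).
Unlike `match`, `search` isn't anchored — it looks for the pattern anywhere in the string.
The match spans [0:17] → 'ibxz8u6yx0mzaaxUN'.
Captured: group 1 = '', group 2 = 'ibxz', group 3 = '8u6yx0mzaaxUN'.

(0, 17)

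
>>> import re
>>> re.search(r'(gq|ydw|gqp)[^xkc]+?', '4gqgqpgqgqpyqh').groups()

('gq',)

The match spans [1:4] → 'gqg'.
Captured: group 1 = 'gq'.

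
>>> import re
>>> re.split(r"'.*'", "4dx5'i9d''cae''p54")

['4dx5', 'p54']

Matches to split on: at [4:15] → "'i9d''cae''".
`split` removes every match and returns the 2 fragments in between.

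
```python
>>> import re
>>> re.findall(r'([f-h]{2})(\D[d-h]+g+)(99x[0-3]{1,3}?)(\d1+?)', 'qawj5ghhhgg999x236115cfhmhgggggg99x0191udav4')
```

[('fh', 'mhgggggg', '99x01', '91')]

Pattern: exactly 2 of a character in [f-h] (captured); then a non-digit, then one or more of a character in [d-h], then one or more of a literal 'g' (captured); then the literal '99x', then 1 to 3 of a character in [0-3] (lazy) (captured); then a digit, then one or more of the literal '1' (lazy) (captured).
Walking the string: at [22:39] match 'fhmhgggggg99x0191', groups = ('fh', 'mhgggggg', '99x01', '91').
Multiple groups make `findall` return tuples — one 4-tuple for the one match.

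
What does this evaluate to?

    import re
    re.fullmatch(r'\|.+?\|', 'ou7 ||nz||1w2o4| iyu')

None

`re.fullmatch` is like wrapping the pattern in `^…$` (in single-line mode).
Here the string isn't matched end-to-end, so the call returns None.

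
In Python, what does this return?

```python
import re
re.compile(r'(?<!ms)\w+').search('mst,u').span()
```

(0, 3)

The negative lookahead/lookbehind blocks any match where the forbidden context is present.
`re.search` scans for the first position where the pattern succeeds.
The match spans [0:3] → 'mst'.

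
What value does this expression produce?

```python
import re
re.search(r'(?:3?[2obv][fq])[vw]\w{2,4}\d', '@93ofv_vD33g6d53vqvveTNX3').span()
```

(2, 11)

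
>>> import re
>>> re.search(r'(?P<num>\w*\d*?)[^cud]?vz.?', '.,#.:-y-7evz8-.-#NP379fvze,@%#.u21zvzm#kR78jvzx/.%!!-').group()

'7evz8'

The pattern matches zero or more of a word character, then zero or more of a digit (lazy) (captured as 'num'); then optionally any character except [cud], then the literal 'vz', then optionally any character.
`re.search` tries every starting position until one works.
The match spans [8:13] → '7evz8'.
Captured: group 1 = '7e'.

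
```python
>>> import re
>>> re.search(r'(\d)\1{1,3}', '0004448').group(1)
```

'0'

The match spans [0:3] → '000'.
Captured: group 1 = '0'.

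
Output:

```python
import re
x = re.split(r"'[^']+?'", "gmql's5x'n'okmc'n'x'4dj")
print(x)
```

['gmql', 'n', 'n', '4dj']

`split` removes every match and returns the 4 fragments in between.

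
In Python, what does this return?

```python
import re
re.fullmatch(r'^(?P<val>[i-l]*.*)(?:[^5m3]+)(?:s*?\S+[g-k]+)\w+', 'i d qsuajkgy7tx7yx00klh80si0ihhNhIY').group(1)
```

'i d qsuajkgy7tx7yx00klh80si0ih'

The pattern matches anchored at the start of the string; then zero or more of a character in [i-l], then zero or more of any character (captured as 'val'); then one or more of any character except [5m3] (non-capturing group); then zero or more of the literal 's' (lazy), then one or more of a non-whitespace character, then one or more of a character in [g-k] (non-capturing group); then one or more of a word character.
`re.fullmatch` requires the pattern to consume the entire string.
The match spans [0:35] → 'i d qsuajkgy7tx7yx00klh80si0ihhNhIY'.
Captured: group 1 = 'i d qsuajkgy7tx7yx00klh80si0ih'.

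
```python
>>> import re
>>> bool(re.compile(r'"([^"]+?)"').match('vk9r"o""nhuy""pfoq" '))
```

False

`re.match` won't scan ahead — the pattern has to work from the very first character.
Here the pattern fails at index 0, so the call returns None, and `bool(None)` is False.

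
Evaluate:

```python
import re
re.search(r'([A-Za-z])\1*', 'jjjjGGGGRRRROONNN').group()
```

'jjjj'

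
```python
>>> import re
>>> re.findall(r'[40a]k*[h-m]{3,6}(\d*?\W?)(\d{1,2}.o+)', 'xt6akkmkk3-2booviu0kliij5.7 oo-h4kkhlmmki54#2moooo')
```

The pattern matches one of [40a], then zero or more of the literal 'k', then 3 to 6 of a character in [h-m]; then zero or more of a digit (lazy), then optionally a non-word character (captured); then 1 to 2 of a digit, then any character, then one or more of the literal 'o' (captured).
With 2 capturing groups, `findall` returns a 2-tuple per match.

[('3-', '2boo'), ('5.', '7 oo'), ('54#', '2moooo')]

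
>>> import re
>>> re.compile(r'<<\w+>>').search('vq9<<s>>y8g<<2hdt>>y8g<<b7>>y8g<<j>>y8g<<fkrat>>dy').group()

'<<s>>'

Unlike `match`, `search` isn't anchored — it looks for the pattern anywhere in the string.
The match spans [3:8] → '<<s>>'.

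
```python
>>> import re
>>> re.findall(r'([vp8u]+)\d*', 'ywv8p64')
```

The pattern matches one or more of one of [vp8u] (captured); then zero or more of a digit.
Walking the string: at [2:7] match 'v8p64', group 1 = 'v8p'.
Because there's exactly one group, `findall` drops the full match and keeps group 1 from the one hit.

['v8p']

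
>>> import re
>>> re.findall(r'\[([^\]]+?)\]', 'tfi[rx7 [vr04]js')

['rx7 [vr04']

With a single group, `findall` returns only what that group captured — 1 item.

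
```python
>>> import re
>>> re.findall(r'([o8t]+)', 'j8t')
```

Because there's exactly one group, `findall` drops the full match and keeps group 1 from the one hit.

['8t']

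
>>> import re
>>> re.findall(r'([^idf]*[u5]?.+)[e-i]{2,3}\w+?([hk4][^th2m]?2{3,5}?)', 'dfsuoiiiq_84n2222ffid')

This matches zero or more of any character except [idf], then optionally one of [u5], then one or more of any character (captured); then 2 to 3 of a character in [e-i]; then one or more of a word character (lazy); then one of [hk4], then optionally any character except [th2m], then 3 to 5 of the literal '2' (lazy) (captured).
Because the quantifier is non-greedy, it stops expanding at the earliest point where the rest of the pattern can succeed.
Walking the string: at [0:16] match 'dfsuoiiiq_84n222', groups = ('dfsuoi', '4n222').
With 2 capturing groups, `findall` returns a 2-tuple per match.

[('dfsuoi', '4n222')]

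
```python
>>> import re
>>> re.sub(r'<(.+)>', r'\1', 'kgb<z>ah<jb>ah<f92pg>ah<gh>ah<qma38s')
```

'kgbz>ah<jb>ah<f92pg>ah<ghah<qma38s'

`\1` in the replacement pulls in group 1's text for each match.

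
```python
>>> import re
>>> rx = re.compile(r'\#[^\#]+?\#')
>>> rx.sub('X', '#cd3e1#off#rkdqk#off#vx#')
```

'XoffXoffX'

Matches: at [0:7] → '#cd3e1#'; at [10:17] → '#rkdqk#'; at [20:24] → '#vx#'.
Every occurrence is swapped for 'X'.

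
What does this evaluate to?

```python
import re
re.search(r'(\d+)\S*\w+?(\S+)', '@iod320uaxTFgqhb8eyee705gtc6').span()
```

(4, 28)

This matches one or more of a digit (captured); then zero or more of a non-whitespace character, then one or more of a word character (lazy); then one or more of a non-whitespace character (captured).
`re.search` tries every starting position until one works.
The match spans [4:28] → '320uaxTFgqhb8eyee705gtc6'.
Captured: group 1 = '320', group 2 = '6'.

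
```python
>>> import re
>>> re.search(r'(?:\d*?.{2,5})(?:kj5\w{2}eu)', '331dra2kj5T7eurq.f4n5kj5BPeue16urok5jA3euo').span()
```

(0, 14)

This matches zero or more of a digit (lazy), then 2 to 5 of any character (non-capturing group); then the literal 'kj5', then exactly 2 of a word character, then the literal 'eu' (non-capturing group).
`search` walks the string left to right and returns the first match it finds.
The match spans [0:14] → '331dra2kj5T7eu'.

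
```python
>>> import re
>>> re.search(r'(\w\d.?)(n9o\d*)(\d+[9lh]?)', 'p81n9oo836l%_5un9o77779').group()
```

'_5un9o77779'

The match spans [12:23] → '_5un9o77779'.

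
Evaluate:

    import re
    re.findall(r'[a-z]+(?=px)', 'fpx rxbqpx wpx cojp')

['f', 'rxbq', 'w']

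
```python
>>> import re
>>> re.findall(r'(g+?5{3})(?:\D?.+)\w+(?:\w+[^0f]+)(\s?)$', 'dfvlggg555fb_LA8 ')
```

[('ggg555', '')]

The pattern matches one or more of a literal 'g' (lazy), then exactly 3 of a literal '5' (captured); then optionally a non-digit, then one or more of any character (non-capturing group); then one or more of a word character; then one or more of a word character, then one or more of any character except [0f] (non-capturing group); then optionally whitespace (captured); then anchored at the end.
Matches: at [4:17] match 'ggg555fb_LA8 ', groups = ('ggg555', '').
`findall` packs the 2 group values into a tuple for every match.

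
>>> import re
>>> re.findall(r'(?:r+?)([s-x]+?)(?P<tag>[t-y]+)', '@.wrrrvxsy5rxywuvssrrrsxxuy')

[('v', 'x'), ('x', 'ywuv'), ('s', 'xxuy')]

The pattern matches one or more of a literal 'r' (lazy) (non-capturing group); then one or more of a character in [s-x] (lazy) (captured); then one or more of a character in [t-y] (captured as 'tag').
Because the quantifier is non-greedy, it stops expanding at the earliest point where the rest of the pattern can succeed.
Scanning left to right: at [3:8] match 'rrrvx', groups = ('v', 'x'); at [11:17] match 'rxywuv', groups = ('x', 'ywuv'); at [19:27] match 'rrrsxxuy', groups = ('s', 'xxuy').
With 2 capturing groups, `findall` returns a 2-tuple per match.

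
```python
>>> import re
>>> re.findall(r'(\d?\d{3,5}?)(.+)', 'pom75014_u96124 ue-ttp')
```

The pattern matches optionally a digit, then 3 to 5 of a digit (lazy) (captured); then one or more of any character (captured).
`findall` packs the 2 group values into a tuple for every match.

[('7501', '4_u96124 ue-ttp')]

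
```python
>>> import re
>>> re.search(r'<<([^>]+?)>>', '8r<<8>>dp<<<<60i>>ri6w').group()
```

Unlike `match`, `search` isn't anchored — it looks for the pattern anywhere in the string.
The match spans [2:7] → '<<8>>'.
Captured: group 1 = '8'.

'<<8>>'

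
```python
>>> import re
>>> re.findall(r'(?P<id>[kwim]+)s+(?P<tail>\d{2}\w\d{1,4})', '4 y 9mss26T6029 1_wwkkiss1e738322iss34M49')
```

[('m', '26T6029'), ('i', '34M49')]

Multiple groups make `findall` return tuples — one 2-tuple for each match.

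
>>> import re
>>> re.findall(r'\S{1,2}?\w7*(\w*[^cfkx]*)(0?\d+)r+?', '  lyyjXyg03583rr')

[('yjXyg0358', '3')]

Lazy quantifiers expand one character at a time until the remainder of the pattern can match.
`findall` packs the 2 group values into a tuple for every match.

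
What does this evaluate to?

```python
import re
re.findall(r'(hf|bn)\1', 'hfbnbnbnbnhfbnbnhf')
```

['bn', 'bn', 'bn']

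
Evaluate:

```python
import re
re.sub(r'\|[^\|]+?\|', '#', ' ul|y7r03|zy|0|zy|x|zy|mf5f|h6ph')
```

' ul#zy#zy#zy#h6ph'

Matches: at [3:10] → '|y7r03|'; at [12:15] → '|0|'; at [17:20] → '|x|'; at [22:28] → '|mf5f|'.
Every occurrence is swapped for '#'.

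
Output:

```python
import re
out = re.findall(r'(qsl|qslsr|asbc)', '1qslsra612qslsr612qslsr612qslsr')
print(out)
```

Alternation isn't longest-match — the leftmost alternative that fits at this position is chosen.
Matches: at [1:4] match 'qsl', group 1 = 'qsl'; at [10:13] match 'qsl', group 1 = 'qsl'; at [18:21] match 'qsl', group 1 = 'qsl'; at [26:29] match 'qsl', group 1 = 'qsl'.
One capturing group, so `findall` returns just the captured substring from each match — 4 in all.

['qsl', 'qsl', 'qsl', 'qsl']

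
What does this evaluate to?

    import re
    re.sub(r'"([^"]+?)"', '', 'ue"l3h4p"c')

`sub` substitutes '' at each match site.

'uec'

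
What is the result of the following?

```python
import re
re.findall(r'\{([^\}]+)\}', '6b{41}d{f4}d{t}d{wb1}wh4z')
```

`findall` collects group 1 from each match (4 total).

['41', 'f4', 't', 'wb1']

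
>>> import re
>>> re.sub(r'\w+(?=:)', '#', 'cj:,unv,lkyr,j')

The positive lookaround only admits positions where the adjacent text matches; those characters stay outside the span.
Matches: at [0:2] → 'cj'.
Each match is replaced by '#'.

'#:,unv,lkyr,j'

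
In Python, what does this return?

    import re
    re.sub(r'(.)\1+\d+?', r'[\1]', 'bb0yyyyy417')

'[b][y]17'

`\1` is not a pattern — it's the concrete string captured by group 1, re-applied verbatim.
The replacement refers to a captured group, so each match is rewritten using its own captured text.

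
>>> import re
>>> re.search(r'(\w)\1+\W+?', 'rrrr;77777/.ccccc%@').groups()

('r',)

After group 1 captures some text, `\1` only succeeds where that same text appears again.
Unlike `match`, `search` isn't anchored — it looks for the pattern anywhere in the string.
The match spans [0:5] → 'rrrr;'.
Captured: group 1 = 'r'.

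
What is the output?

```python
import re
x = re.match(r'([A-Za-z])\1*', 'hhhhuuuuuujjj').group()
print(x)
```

hhhh

`re.match` only tries the pattern at the start of the string.
The match spans [0:4] → 'hhhh'.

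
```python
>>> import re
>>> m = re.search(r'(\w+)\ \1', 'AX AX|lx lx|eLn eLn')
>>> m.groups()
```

('AX',)

The match spans [0:5] → 'AX AX'.
Captured: group 1 = 'AX'.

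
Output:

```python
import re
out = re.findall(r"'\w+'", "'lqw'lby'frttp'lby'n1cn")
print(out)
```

Matches: at [0:5] → "'lqw'"; at [8:15] → "'frttp'".
`findall` yields the raw match text (2 of them) because the pattern has no groups.

["'lqw'", "'frttp'"]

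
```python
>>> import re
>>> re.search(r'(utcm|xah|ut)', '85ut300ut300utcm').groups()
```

('ut',)

`search` walks the string left to right and returns the first match it finds.
The match spans [2:4] → 'ut'.
Captured: group 1 = 'ut'.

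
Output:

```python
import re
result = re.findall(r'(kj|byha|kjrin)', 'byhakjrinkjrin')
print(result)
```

['byha', 'kj', 'kj']

Alternation isn't longest-match — the leftmost alternative that fits at this position is chosen.
Because there's exactly one group, `findall` drops the full match and keeps group 1 from each hit.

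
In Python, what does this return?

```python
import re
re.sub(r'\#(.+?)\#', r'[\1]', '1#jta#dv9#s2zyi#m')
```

Matches: at [1:6] → '#jta#'; at [9:16] → '#s2zyi#'.
Each match is replaced using the text its own group 1 captured.

'1[jta]dv9[s2zyi]m'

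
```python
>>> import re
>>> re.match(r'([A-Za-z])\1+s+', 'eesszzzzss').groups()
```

The backreference `\1` re-matches whatever the first group consumed, character for character.
With `match`, the pattern is implicitly anchored at the beginning.
The match spans [0:4] → 'eess'.
Captured: group 1 = 'e'.

('e',)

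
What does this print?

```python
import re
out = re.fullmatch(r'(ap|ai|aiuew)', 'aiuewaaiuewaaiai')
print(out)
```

For `fullmatch`, every character of the input must be accounted for by the pattern.
Here there's no way to consume every character, so the call returns None.

None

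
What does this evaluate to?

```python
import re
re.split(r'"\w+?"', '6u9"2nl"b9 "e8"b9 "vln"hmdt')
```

['6u9', 'b9 ', 'b9 ', 'hmdt']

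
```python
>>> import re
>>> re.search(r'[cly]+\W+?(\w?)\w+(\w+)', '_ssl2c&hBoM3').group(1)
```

'h'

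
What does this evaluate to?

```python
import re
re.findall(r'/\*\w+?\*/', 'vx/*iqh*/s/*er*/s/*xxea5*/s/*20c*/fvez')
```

Matches: at [2:9] → '/*iqh*/'; at [10:16] → '/*er*/'; at [17:26] → '/*xxea5*/'; at [27:34] → '/*20c*/'.
Since nothing is captured, `findall` lists the 4 matched substrings directly.

['/*iqh*/', '/*er*/', '/*xxea5*/', '/*20c*/']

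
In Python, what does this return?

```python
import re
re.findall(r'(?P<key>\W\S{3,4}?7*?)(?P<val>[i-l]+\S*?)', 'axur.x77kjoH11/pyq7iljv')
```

Because the quantifier is non-greedy, it stops expanding at the earliest point where the rest of the pattern can succeed.
2 groups means each result is a tuple of 2 captured strings — 2 here.

[('.x77', 'kj'), ('/pyq7', 'ilj')]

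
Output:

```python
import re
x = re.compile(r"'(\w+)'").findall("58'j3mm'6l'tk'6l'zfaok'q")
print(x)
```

Walking the string: at [2:8] match "'j3mm'", group 1 = 'j3mm'; at [10:14] match "'tk'", group 1 = 'tk'; at [16:23] match "'zfaok'", group 1 = 'zfaok'.
Because there's exactly one group, `findall` drops the full match and keeps group 1 from each hit.

['j3mm', 'tk', 'zfaok']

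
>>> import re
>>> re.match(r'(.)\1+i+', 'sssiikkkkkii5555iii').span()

(0, 5)

A backreference is literal: `\1` must see the identical characters the first group matched.
`match` is anchored at position 0; if the pattern doesn't fit there, it returns None.
The match spans [0:5] → 'sssii'.
Captured: group 1 = 's'.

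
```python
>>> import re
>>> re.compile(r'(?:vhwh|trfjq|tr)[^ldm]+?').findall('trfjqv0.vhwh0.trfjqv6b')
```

Alternation tries branches left to right and keeps the first one that lets the overall match succeed at that position.
Scanning left to right: at [0:6] → 'trfjqv'; at [8:13] → 'vhwh0'; at [14:20] → 'trfjqv'.
`findall` yields the raw match text (3 of them) because the pattern has no groups.

['trfjqv', 'vhwh0', 'trfjqv']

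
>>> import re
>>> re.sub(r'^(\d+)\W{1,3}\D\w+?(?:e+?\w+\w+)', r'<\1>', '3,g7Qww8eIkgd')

'<3>'

This matches anchored at the start of the string; then one or more of a digit (captured); then 1 to 3 of a non-word character, then a non-digit, then one or more of a word character (lazy); then one or more of the literal 'e' (lazy), then one or more of a word character, then one or more of a word character (non-capturing group).
Matches: at [0:13] → '3,g7Qww8eIkgd'.
The replacement refers to a captured group, so each match is rewritten using its own captured text.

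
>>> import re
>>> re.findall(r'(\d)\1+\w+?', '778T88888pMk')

['7', '8']

A backreference is literal: `\1` must see the identical characters the first group matched.
Scanning left to right: at [0:3] match '778', group 1 = '7'; at [4:10] match '88888p', group 1 = '8'.
Because there's exactly one group, `findall` drops the full match and keeps group 1 from each hit.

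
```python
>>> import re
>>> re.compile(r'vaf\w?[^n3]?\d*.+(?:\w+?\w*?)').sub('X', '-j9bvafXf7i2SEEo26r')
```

The pattern matches the literal 'vaf', then optionally a word character; then optionally any character except [n3], then zero or more of a digit, then one or more of any character; then one or more of a word character (lazy), then zero or more of a word character (lazy) (non-capturing group).
Matches: at [4:19] → 'vafXf7i2SEEo26r'.
Each match is replaced by 'X'.

'-j9bX'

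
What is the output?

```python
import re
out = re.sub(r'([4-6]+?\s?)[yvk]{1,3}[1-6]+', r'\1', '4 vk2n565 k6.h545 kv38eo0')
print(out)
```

4 n565 .h545 8eo0

This matches one or more of a character in [4-6] (lazy), then optionally whitespace (captured); then 1 to 3 of one of [yvk], then one or more of a character in [1-6].
Matches: at [0:5] → '4 vk2'; at [6:12] → '565 k6'; at [14:21] → '545 kv3'.
The replacement refers to a captured group, so each match is rewritten using its own captured text.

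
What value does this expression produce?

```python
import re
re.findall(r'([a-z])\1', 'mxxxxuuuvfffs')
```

['x', 'x', 'u', 'f']

A backreference is literal: `\1` must see the identical characters the first group matched.
Matches: at [1:3] match 'xx', group 1 = 'x'; at [3:5] match 'xx', group 1 = 'x'; at [5:7] match 'uu', group 1 = 'u'; at [9:11] match 'ff', group 1 = 'f'.
Because there's exactly one group, `findall` drops the full match and keeps group 1 from each hit.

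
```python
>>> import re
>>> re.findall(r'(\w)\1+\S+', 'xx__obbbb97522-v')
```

The backreference `\1` re-matches whatever the first group consumed, character for character.
With a single group, `findall` returns only what that group captured — 1 item.

['x']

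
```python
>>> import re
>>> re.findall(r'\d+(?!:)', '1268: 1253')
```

['126', '1253']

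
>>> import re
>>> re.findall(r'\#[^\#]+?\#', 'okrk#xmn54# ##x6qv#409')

['#xmn54#', '#x6qv#']

`findall` yields the raw match text (2 of them) because the pattern has no groups.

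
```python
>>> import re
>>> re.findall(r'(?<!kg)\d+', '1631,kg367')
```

['1631', '67']

A negative assertion filters positions out without eating any characters.
Since nothing is captured, `findall` lists the 2 matched substrings directly.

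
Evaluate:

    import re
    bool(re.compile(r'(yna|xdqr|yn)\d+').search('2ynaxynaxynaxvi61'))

Unlike `match`, `search` isn't anchored — it looks for the pattern anywhere in the string.
Here no position works, so the call returns None, and `bool(None)` is False.

False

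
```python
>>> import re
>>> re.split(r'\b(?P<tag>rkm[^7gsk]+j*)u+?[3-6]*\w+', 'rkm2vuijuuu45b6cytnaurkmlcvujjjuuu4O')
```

['', 'rkm2vuijuuu45b6cytna', '']

Pattern: a word boundary (`\b`, zero-width); then the literal 'rkm', then one or more of any character except [7gsk], then zero or more of the literal 'j' (captured as 'tag'); then one or more of the literal 'u' (lazy), then zero or more of a character in [3-6], then one or more of a word character.
Matches to split on: at [0:36] → 'rkm2vuijuuu45b6cytnaurkmlcvujjjuuu4O'.
With a capturing group present, the delimiter's captured portion is kept in the result list.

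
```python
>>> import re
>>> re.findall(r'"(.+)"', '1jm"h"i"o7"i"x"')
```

Walking the string: at [3:15] match '"h"i"o7"i"x"', group 1 = 'h"i"o7"i"x'.
Because there's exactly one group, `findall` drops the full match and keeps group 1 from the one hit.

['h"i"o7"i"x']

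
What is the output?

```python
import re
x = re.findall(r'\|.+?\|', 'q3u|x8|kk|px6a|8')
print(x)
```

['|x8|', '|px6a|']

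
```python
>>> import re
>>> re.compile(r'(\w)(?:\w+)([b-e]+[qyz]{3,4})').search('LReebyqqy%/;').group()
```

This matches a word character (captured); then one or more of a word character (non-capturing group); then one or more of a character in [b-e], then 3 to 4 of one of [qyz] (captured).
`re.search` scans for the first position where the pattern succeeds.
The match spans [0:9] → 'LReebyqqy'.
Captured: group 1 = 'L', group 2 = 'byqqy'.

'LReebyqqy'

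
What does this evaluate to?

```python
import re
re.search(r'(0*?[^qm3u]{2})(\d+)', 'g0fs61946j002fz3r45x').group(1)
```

'0fs'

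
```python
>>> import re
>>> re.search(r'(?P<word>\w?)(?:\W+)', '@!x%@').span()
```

(0, 2)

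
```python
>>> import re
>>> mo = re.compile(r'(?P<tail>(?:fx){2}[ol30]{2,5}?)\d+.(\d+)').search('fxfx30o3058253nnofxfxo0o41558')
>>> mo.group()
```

The match spans [0:14] → 'fxfx30o3058253'.

'fxfx30o3058253'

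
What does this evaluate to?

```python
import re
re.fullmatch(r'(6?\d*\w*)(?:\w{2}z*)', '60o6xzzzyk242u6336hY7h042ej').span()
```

`re.fullmatch` is like wrapping the pattern in `^…$` (in single-line mode).
The match spans [0:27] → '60o6xzzzyk242u6336hY7h042ej'.

(0, 27)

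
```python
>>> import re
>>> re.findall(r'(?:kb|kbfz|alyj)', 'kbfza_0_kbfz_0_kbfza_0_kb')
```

['kb', 'kb', 'kb', 'kb']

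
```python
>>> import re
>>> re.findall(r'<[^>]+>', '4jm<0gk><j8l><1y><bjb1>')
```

Scanning left to right: at [3:8] → '<0gk>'; at [8:13] → '<j8l>'; at [13:17] → '<1y>'; at [17:23] → '<bjb1>'.
With no groups in the pattern, `findall` gives back each whole match — 4 here.

['<0gk>', '<j8l>', '<1y>', '<bjb1>']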